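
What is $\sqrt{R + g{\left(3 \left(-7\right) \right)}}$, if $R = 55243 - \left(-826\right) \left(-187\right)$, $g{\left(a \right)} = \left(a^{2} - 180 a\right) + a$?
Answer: $i \sqrt{95019} \approx 308.25 i$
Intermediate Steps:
$g{\left(a \right)} = a^{2} - 179 a$
$R = -99219$ ($R = 55243 - 154462 = -99219$)
$\sqrt{R + g{\left(3 \left(-7\right) \right)}} = \sqrt{-99219 + 3 \left(-7\right) \left(-179 + 3 \left(-7\right)\right)} = \sqrt{-99219 - 21 \left(-179 - 21\right)} = \sqrt{-99219 - -4200} = \sqrt{-99219 + 4200} = \sqrt{-95019} = i \sqrt{95019}$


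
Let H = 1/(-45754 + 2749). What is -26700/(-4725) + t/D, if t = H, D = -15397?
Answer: 78574894241/13905107685 ≈ 5.6508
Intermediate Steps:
H = -1/43005 (H = 1/(-43005) = -1/43005 ≈ -2.3253e-5)
t = -1/43005 ≈ -2.3253e-5
-26700/(-4725) + t/D = -26700/(-4725) - 1/43005/(-15397) = -26700*(-1/4725) - 1/43005*(-1/15397) = 356/63 + 1/662147985 = 78574894241/13905107685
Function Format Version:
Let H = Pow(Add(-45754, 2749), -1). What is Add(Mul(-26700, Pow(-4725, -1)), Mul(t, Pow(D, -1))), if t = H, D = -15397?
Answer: Rational(78574894241, 13905107685) ≈ 5.6508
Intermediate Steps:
H = Rational(-1, 43005) (H = Pow(-43005, -1) = Rational(-1, 43005) ≈ -2.3253e-5)
t = Rational(-1, 43005) ≈ -2.3253e-5
Add(Mul(-26700, Pow(-4725, -1)), Mul(t, Pow(D, -1))) = Add(Mul(-26700, Pow(-4725, -1)), Mul(Rational(-1, 43005), Pow(-15397, -1))) = Add(Mul(-26700, Rational(-1, 4725)), Mul(Rational(-1, 43005), Rational(-1, 15397))) = Add(Rational(356, 63), Rational(1, 662147985)) = Rational(78574894241, 13905107685)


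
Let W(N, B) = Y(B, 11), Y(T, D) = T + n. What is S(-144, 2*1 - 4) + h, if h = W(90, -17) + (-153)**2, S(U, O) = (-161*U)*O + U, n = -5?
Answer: -23125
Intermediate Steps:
Y(T, D) = -5 + T (Y(T, D) = T - 5 = -5 + T)
W(N, B) = -5 + B
S(U, O) = U - 161*O*U (S(U, O) = -161*O*U + U = U - 161*O*U)
h = 23387 (h = (-5 - 17) + (-153)**2 = -22 + 23409 = 23387)
S(-144, 2*1 - 4) + h = -144*(1 - 161*(2*1 - 4)) + 23387 = -144*(1 - 161*(2 - 4)) + 23387 = -144*(1 - 161*(-2)) + 23387 = -144*(1 + 322) + 23387 = -144*323 + 23387 = -46512 + 23387 = -23125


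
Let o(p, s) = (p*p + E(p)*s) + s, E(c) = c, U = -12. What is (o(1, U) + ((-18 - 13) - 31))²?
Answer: 7225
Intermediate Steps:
o(p, s) = s + p² + p*s (o(p, s) = (p*p + p*s) + s = (p² + p*s) + s = s + p² + p*s)
(o(1, U) + ((-18 - 13) - 31))² = ((-12 + 1² + 1*(-12)) + ((-18 - 13) - 31))² = ((-12 + 1 - 12) + (-31 - 31))² = (-23 - 62)² = (-85)² = 7225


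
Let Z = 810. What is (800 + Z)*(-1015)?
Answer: -1634150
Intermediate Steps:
(800 + Z)*(-1015) = (800 + 810)*(-1015) = 1610*(-1015) = -1634150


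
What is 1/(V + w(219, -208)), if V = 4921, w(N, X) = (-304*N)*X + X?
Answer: 1/13852521 ≈ 7.2189e-8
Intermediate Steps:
w(N, X) = X - 304*N*X (w(N, X) = -304*N*X + X = X - 304*N*X)
1/(V + w(219, -208)) = 1/(4921 - 208*(1 - 304*219)) = 1/(4921 - 208*(1 - 66576)) = 1/(4921 - 208*(-66575)) = 1/(4921 + 13847600) = 1/13852521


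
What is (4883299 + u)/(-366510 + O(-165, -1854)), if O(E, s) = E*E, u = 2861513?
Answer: -2581604/113095 ≈ -22.827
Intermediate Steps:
O(E, s) = E²
(4883299 + u)/(-366510 + O(-165, -1854)) = (4883299 + 2861513)/(-366510 + (-165)²) = 7744812/(-366510 + 27225) = 7744812/(-339285) = 7744812*(-1/339285) = -2581604/113095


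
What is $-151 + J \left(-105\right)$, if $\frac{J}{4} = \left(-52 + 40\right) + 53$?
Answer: $-17371$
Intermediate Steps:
$J = 164$ ($J = 4 \left(\left(-52 + 40\right) + 53\right) = 4 \left(-12 + 53\right) = 4 \cdot 41 = 164$)
$-151 + J \left(-105\right) = -151 + 164 \left(-105\right) = -151 - 17220 = -17371$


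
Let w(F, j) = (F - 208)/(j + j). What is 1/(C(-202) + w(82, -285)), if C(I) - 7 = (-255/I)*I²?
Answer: 95/4894136 ≈ 1.9411e-5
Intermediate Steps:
C(I) = 7 - 255*I (C(I) = 7 + (-255/I)*I² = 7 - 255*I)
w(F, j) = (-208 + F)/(2*j) (w(F, j) = (-208 + F)/((2*j)) = (-208 + F)*(1/(2*j)) = (-208 + F)/(2*j))
1/(C(-202) + w(82, -285)) = 1/((7 - 255*(-202)) + (½)*(-208 + 82)/(-285)) = 1/((7 + 51510) + (½)*(-1/285)*(-126)) = 1/(51517 + 21/95) = 1/(4894136/95) = 95/4894136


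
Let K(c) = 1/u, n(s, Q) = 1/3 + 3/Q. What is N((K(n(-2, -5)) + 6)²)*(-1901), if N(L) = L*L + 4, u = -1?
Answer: -1195729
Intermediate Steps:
n(s, Q) = ⅓ + 3/Q (n(s, Q) = 1*(⅓) + 3/Q = ⅓ + 3/Q)
K(c) = -1 (K(c) = 1/(-1) = -1)
N(L) = 4 + L² (N(L) = L² + 4 = 4 + L²)
N((K(n(-2, -5)) + 6)²)*(-1901) = (4 + ((-1 + 6)²)²)*(-1901) = (4 + (5²)²)*(-1901) = (4 + 25²)*(-1901) = (4 + 625)*(-1901) = 629*(-1901) = -1195729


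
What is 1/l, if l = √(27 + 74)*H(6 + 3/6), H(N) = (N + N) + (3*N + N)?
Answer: √101/3939 ≈ 0.0025514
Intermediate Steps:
H(N) = 6*N (H(N) = 2*N + 4*N = 6*N)
l = 39*√101 (l = √(27 + 74)*(6*(6 + 3/6)) = √101*(6*(6 + 3*(⅙))) = √101*(6*(6 + ½)) = √101*(6*(13/2)) = √101*39 = 39*√101 ≈ 391.95)
1/l = 1/(39*√101) = √101/3939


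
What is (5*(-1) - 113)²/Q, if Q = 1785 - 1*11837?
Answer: -3481/2513 ≈ -1.3852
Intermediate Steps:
Q = -10052 (Q = 1785 - 11837 = -10052)
(5*(-1) - 113)²/Q = (5*(-1) - 113)²/(-10052) = (-5 - 113)²*(-1/10052) = (-118)²*(-1/10052) = 13924*(-1/10052) = -3481/2513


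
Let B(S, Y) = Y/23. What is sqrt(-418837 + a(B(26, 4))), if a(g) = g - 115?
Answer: 2*I*sqrt(55406379)/23 ≈ 647.26*I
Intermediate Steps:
B(S, Y) = Y/23 (B(S, Y) = Y*(1/23) = Y/23)
a(g) = -115 + g
sqrt(-418837 + a(B(26, 4))) = sqrt(-418837 + (-115 + (1/23)*4)) = sqrt(-418837 + (-115 + 4/23)) = sqrt(-418837 - 2641/23) = sqrt(-9635892/23) = 2*I*sqrt(55406379)/23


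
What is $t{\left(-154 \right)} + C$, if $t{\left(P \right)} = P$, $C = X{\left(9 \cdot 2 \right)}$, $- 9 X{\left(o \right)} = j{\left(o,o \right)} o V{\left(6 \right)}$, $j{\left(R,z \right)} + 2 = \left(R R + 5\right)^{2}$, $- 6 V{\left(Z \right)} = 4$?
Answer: $\frac{432494}{3} \approx 1.4416 \cdot 10^{5}$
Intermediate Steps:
$V{\left(Z \right)} = - \frac{2}{3}$ ($V{\left(Z \right)} = \left(- \frac{1}{6}\right) 4 = - \frac{2}{3}$)
$j{\left(R,z \right)} = -2 + \left(5 + R^{2}\right)^{2}$ ($j{\left(R,z \right)} = -2 + \left(R R + 5\right)^{2} = -2 + \left(R^{2} + 5\right)^{2} = -2 + \left(5 + R^{2}\right)^{2}$)
$X{\left(o \right)} = \frac{2 o \left(-2 + \left(5 + o^{2}\right)^{2}\right)}{27}$ ($X{\left(o \right)} = - \frac{\left(-2 + \left(5 + o^{2}\right)^{2}\right) o \left(- \frac{2}{3}\right)}{9} = - \frac{o \left(-2 + \left(5 + o^{2}\right)^{2}\right) \left(- \frac{2}{3}\right)}{9} = - \frac{\left(- \frac{2}{3}\right) o \left(-2 + \left(5 + o^{2}\right)^{2}\right)}{9} = \frac{2 o \left(-2 + \left(5 + o^{2}\right)^{2}\right)}{27}$)
$C = \frac{432956}{3}$ ($C = \frac{2 \cdot 9 \cdot 2 \left(-2 + \left(5 + \left(9 \cdot 2\right)^{2}\right)^{2}\right)}{27} = \frac{2}{27} \cdot 18 \left(-2 + \left(5 + 18^{2}\right)^{2}\right) = \frac{2}{27} \cdot 18 \left(-2 + \left(5 + 324\right)^{2}\right) = \frac{2}{27} \cdot 18 \left(-2 + 329^{2}\right) = \frac{2}{27} \cdot 18 \left(-2 + 108241\right) = \frac{2}{27} \cdot 18 \cdot 108239 = \frac{432956}{3} \approx 1.4432 \cdot 10^{5}$)
$t{\left(-154 \right)} + C = -154 + \frac{432956}{3} = \frac{432494}{3}$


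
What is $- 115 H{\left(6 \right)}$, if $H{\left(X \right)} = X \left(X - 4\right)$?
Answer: $-1380$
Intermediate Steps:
$H{\left(X \right)} = X \left(-4 + X\right)$
$- 115 H{\left(6 \right)} = - 115 \cdot 6 \left(-4 + 6\right) = - 115 \cdot 6 \cdot 2 = \left(-115\right) 12 = -1380$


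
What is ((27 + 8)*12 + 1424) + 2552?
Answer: 4396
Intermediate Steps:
((27 + 8)*12 + 1424) + 2552 = (35*12 + 1424) + 2552 = (420 + 1424) + 2552 = 1844 + 2552 = 4396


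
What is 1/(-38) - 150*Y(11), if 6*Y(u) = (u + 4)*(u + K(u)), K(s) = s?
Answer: -313501/38 ≈ -8250.0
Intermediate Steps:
Y(u) = u*(4 + u)/3 (Y(u) = ((u + 4)*(u + u))/6 = ((4 + u)*(2*u))/6 = (2*u*(4 + u))/6 = u*(4 + u)/3)
1/(-38) - 150*Y(11) = 1/(-38) - 50*11*(4 + 11) = -1/38 - 50*11*15 = -1/38 - 150*55 = -1/38 - 8250 = -313501/38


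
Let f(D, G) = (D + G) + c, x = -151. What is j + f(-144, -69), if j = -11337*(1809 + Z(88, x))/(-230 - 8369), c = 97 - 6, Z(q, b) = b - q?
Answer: 16750012/8599 ≈ 1947.9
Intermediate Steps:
c = 91
f(D, G) = 91 + D + G (f(D, G) = (D + G) + 91 = 91 + D + G)
j = 17799090/8599 (j = -11337*(1809 + (-151 - 1*88))/(-230 - 8369) = -11337/((-8599/(1809 + (-151 - 88)))) = -11337/((-8599/(1809 - 239))) = -11337/((-8599/1570)) = -11337/((-8599*1/1570)) = -11337/(-8599/1570) = -11337*(-1570/8599) = 17799090/8599 ≈ 2069.9)
j + f(-144, -69) = 17799090/8599 + (91 - 144 - 69) = 17799090/8599 - 122 = 16750012/8599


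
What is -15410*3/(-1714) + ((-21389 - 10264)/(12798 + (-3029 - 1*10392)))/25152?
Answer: 120744049887/4476309824 ≈ 26.974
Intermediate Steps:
-15410*3/(-1714) + ((-21389 - 10264)/(12798 + (-3029 - 1*10392)))/25152 = -46230*(-1/1714) - 31653/(12798 + (-3029 - 10392))*(1/25152) = 23115/857 - 31653/(12798 - 13421)*(1/25152) = 23115/857 - 31653/(-623)*(1/25152) = 23115/857 - 31653*(-1/623)*(1/25152) = 23115/857 + (31653/623)*(1/25152) = 23115/857 + 10551/5223232 = 120744049887/4476309824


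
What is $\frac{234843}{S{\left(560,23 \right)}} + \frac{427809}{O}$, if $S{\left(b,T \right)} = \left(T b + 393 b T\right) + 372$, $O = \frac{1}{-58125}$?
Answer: $- \frac{126199258192767657}{5075092} \approx -2.4866 \cdot 10^{10}$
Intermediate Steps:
$O = - \frac{1}{58125} \approx -1.7204 \cdot 10^{-5}$
$S{\left(b,T \right)} = 372 + 394 T b$ ($S{\left(b,T \right)} = \left(T b + 393 T b\right) + 372 = 394 T b + 372 = 372 + 394 T b$)
$\frac{234843}{S{\left(560,23 \right)}} + \frac{427809}{O} = \frac{234843}{372 + 394 \cdot 23 \cdot 560} + \frac{427809}{- \frac{1}{58125}} = \frac{234843}{372 + 5074720} + 427809 \left(-58125\right) = \frac{234843}{5075092} - 24866398125 = - \frac{126199258192767657}{5075092}$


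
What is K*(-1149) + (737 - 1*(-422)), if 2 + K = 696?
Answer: -796247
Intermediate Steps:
K = 694 (K = -2 + 696 = 694)
K*(-1149) + (737 - 1*(-422)) = 694*(-1149) + (737 - 1*(-422)) = -797406 + (737 + 422) = -797406 + 1159 = -796247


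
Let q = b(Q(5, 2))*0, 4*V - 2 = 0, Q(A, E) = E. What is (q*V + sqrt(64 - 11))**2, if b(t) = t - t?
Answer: 53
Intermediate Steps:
b(t) = 0
V = 1/2 (V = 1/2 + (1/4)*0 = 1/2 + 0 = 1/2 ≈ 0.50000)
q = 0 (q = 0*0 = 0)
(q*V + sqrt(64 - 11))**2 = (0*(1/2) + sqrt(64 - 11))**2 = (0 + sqrt(53))**2 = (sqrt(53))**2 = 53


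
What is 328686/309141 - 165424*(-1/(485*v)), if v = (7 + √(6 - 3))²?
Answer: 249713584594/26438253555 - 578984*√3/256565 ≈ 5.5365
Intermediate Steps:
v = (7 + √3)² ≈ 76.249
328686/309141 - 165424*(-1/(485*v)) = 328686/309141 - 165424*(-1/(485*(7 + √3)²)) = 328686*(1/309141) - (-165424)/(485*(7 + √3)²) = 109562/103047 + 165424/(485*(7 + √3)²)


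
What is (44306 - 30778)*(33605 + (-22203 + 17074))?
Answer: 385223328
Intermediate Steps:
(44306 - 30778)*(33605 + (-22203 + 17074)) = 13528*(33605 - 5129) = 13528*28476 = 385223328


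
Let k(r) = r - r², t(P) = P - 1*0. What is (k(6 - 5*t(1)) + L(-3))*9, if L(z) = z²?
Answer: 81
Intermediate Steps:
t(P) = P (t(P) = P + 0 = P)
(k(6 - 5*t(1)) + L(-3))*9 = ((6 - 5*1)*(1 - (6 - 5*1)) + (-3)²)*9 = ((6 - 5)*(1 - (6 - 5)) + 9)*9 = (1*(1 - 1*1) + 9)*9 = (1*(1 - 1) + 9)*9 = (1*0 + 9)*9 = (0 + 9)*9 = 9*9 = 81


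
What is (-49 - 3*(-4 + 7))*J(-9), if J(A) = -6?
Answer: 348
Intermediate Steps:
(-49 - 3*(-4 + 7))*J(-9) = (-49 - 3*(-4 + 7))*(-6) = (-49 - 3*3)*(-6) = (-49 - 9)*(-6) = -58*(-6) = 348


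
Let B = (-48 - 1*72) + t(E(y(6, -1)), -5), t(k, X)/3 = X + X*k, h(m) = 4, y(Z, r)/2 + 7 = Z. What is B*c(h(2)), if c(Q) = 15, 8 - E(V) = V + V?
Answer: -4725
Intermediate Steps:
y(Z, r) = -14 + 2*Z
E(V) = 8 - 2*V (E(V) = 8 - (V + V) = 8 - 2*V)
t(k, X) = 3*X + 3*X*k (t(k, X) = 3*(X + X*k) = 3*X + 3*X*k)
B = -315 (B = (-48 - 1*72) + 3*(-5)*(1 + (8 - 2*(-14 + 2*6))) = (-48 - 72) + 3*(-5)*(1 + (8 - 2*(-14 + 12))) = -120 + 3*(-5)*(1 + (8 - 2*(-2))) = -120 + 3*(-5)*(1 + (8 + 4)) = -120 + 3*(-5)*(1 + 12) = -120 + 3*(-5)*13 = -120 - 195 = -315)
B*c(h(2)) = -315*15 = -4725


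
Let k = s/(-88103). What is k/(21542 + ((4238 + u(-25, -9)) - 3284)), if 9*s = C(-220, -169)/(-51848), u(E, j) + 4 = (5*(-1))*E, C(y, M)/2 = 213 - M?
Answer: 191/232455711528558 ≈ 8.2166e-13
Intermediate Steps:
C(y, M) = 426 - 2*M (C(y, M) = 2*(213 - M) = 426 - 2*M)
u(E, j) = -4 - 5*E (u(E, j) = -4 + (5*(-1))*E = -4 - 5*E)
s = -191/116658 (s = ((426 - 2*(-169))/(-51848))/9 = ((426 + 338)*(-1/51848))/9 = (764*(-1/51848))/9 = (⅑)*(-191/12962) = -191/116658 ≈ -0.0016373)
k = 191/10277919774 (k = -191/116658/(-88103) = -191/116658*(-1/88103) = 191/10277919774 ≈ 1.8584e-8)
k/(21542 + ((4238 + u(-25, -9)) - 3284)) = 191/(10277919774*(21542 + ((4238 + (-4 - 5*(-25))) - 3284))) = 191/(10277919774*(21542 + ((4238 + (-4 + 125)) - 3284))) = 191/(10277919774*(21542 + ((4238 + 121) - 3284))) = 191/(10277919774*(21542 + (4359 - 3284))) = 191/(10277919774*(21542 + 1075)) = (191/10277919774)/22617 = (191/10277919774)*(1/22617) = 191/232455711528558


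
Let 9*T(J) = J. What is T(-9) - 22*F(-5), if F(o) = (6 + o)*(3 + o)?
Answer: 43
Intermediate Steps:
F(o) = (3 + o)*(6 + o)
T(J) = J/9
T(-9) - 22*F(-5) = (⅑)*(-9) - 22*(18 + (-5)² + 9*(-5)) = -1 - 22*(18 + 25 - 45) = -1 - 22*(-2) = -1 + 44 = 43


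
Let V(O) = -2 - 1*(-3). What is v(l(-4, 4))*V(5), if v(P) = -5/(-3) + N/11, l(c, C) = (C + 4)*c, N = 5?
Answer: 70/33 ≈ 2.1212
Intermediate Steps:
l(c, C) = c*(4 + C) (l(c, C) = (4 + C)*c = c*(4 + C))
v(P) = 70/33 (v(P) = -5/(-3) + 5/11 = -5*(-⅓) + 5*(1/11) = 5/3 + 5/11 = 70/33)
V(O) = 1 (V(O) = -2 + 3 = 1)
v(l(-4, 4))*V(5) = (70/33)*1 = 70/33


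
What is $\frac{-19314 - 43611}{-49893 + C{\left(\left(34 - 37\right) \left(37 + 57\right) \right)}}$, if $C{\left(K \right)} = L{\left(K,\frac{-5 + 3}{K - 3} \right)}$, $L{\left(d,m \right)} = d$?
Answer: $\frac{839}{669} \approx 1.2541$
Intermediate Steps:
$C{\left(K \right)} = K$
$\frac{-19314 - 43611}{-49893 + C{\left(\left(34 - 37\right) \left(37 + 57\right) \right)}} = \frac{-19314 - 43611}{-49893 + \left(34 - 37\right) \left(37 + 57\right)} = - \frac{62925}{-49893 - 282} = - \frac{62925}{-50175} = \left(-62925\right) \left(- \frac{1}{50175}\right) = \frac{839}{669}$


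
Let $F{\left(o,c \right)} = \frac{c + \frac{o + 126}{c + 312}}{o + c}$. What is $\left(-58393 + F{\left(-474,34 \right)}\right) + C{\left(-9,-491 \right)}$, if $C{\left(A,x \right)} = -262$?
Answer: $- \frac{1116206077}{19030} \approx -58655.0$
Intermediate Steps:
$F{\left(o,c \right)} = \frac{c + \frac{126 + o}{312 + c}}{c + o}$
$\left(-58393 + F{\left(-474,34 \right)}\right) + C{\left(-9,-491 \right)} = \left(-58393 + \frac{126 - 474 + 34^{2} + 312 \cdot 34}{34^{2} + 312 \cdot 34 + 312 \left(-474\right) + 34 \left(-474\right)}\right) - 262 = \left(-58393 + \frac{126 - 474 + 1156 + 10608}{1156 + 10608 - 147888 - 16116}\right) - 262 = \left(-58393 + \frac{1}{-152240} \cdot 11416\right) - 262 = \left(-58393 - \frac{1427}{19030}\right) - 262 = - \frac{1111220217}{19030} - 262 = - \frac{1116206077}{19030}$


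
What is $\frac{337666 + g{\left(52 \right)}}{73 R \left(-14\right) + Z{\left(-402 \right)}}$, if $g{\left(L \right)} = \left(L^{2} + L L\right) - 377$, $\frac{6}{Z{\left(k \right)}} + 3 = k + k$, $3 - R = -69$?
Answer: $- \frac{92185493}{19794098} \approx -4.6572$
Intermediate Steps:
$R = 72$ ($R = 3 - -69 = 3 + 69 = 72$)
$Z{\left(k \right)} = \frac{6}{-3 + 2 k}$ ($Z{\left(k \right)} = \frac{6}{-3 + \left(k + k\right)} = \frac{6}{-3 + 2 k}$)
$g{\left(L \right)} = -377 + 2 L^{2}$ ($g{\left(L \right)} = \left(L^{2} + L^{2}\right) - 377 = 2 L^{2} - 377 = -377 + 2 L^{2}$)
$\frac{337666 + g{\left(52 \right)}}{73 R \left(-14\right) + Z{\left(-402 \right)}} = \frac{337666 - \left(377 - 2 \cdot 52^{2}\right)}{73 \cdot 72 \left(-14\right) + \frac{6}{-3 + 2 \left(-402\right)}} = \frac{337666 + \left(-377 + 2 \cdot 2704\right)}{5256 \left(-14\right) + \frac{6}{-3 - 804}} = \frac{337666 + \left(-377 + 5408\right)}{-73584 + \frac{6}{-807}} = \frac{337666 + 5031}{-73584 + 6 \left(- \frac{1}{807}\right)} = \frac{342697}{-73584 - \frac{2}{269}} = \frac{342697}{- \frac{19794098}{269}} = 342697 \left(- \frac{269}{19794098}\right) = - \frac{92185493}{19794098}$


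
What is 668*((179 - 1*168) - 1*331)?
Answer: -213760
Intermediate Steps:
668*((179 - 1*168) - 1*331) = 668*((179 - 168) - 331) = 668*(11 - 331) = 668*(-320) = -213760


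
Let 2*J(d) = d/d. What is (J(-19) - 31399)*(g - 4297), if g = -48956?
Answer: 3344128641/2 ≈ 1.6721e+9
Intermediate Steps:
J(d) = 1/2 (J(d) = (d/d)/2 = (1/2)*1 = 1/2)
(J(-19) - 31399)*(g - 4297) = (1/2 - 31399)*(-48956 - 4297) = -62797/2*(-53253) = 3344128641/2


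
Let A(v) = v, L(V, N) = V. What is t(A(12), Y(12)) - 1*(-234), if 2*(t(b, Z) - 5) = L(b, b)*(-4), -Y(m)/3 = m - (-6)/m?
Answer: 215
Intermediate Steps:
Y(m) = -18/m - 3*m (Y(m) = -3*(m - (-6)/m) = -3*(m + 6/m) = -18/m - 3*m)
t(b, Z) = 5 - 2*b (t(b, Z) = 5 + (b*(-4))/2 = 5 + (-4*b)/2 = 5 - 2*b)
t(A(12), Y(12)) - 1*(-234) = (5 - 2*12) - 1*(-234) = (5 - 24) + 234 = -19 + 234 = 215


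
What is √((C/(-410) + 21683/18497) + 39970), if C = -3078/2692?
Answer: √1041231625206068728765115/5103877210 ≈ 199.93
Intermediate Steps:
C = -1539/1346 (C = -3078*1/2692 = -1539/1346 ≈ -1.1434)
√((C/(-410) + 21683/18497) + 39970) = √((-1539/1346/(-410) + 21683/18497) + 39970) = √((-1539/1346*(-1/410) + 21683*(1/18497)) + 39970) = √((1539/551860 + 21683/18497) + 39970) = √(11994447263/10207754420 + 39970) = √(408015938614663/10207754420) = √1041231625206068728765115/5103877210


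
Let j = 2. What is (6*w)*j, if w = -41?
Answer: -492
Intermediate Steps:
(6*w)*j = (6*(-41))*2 = -246*2 = -492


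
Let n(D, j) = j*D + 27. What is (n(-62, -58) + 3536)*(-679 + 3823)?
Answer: 22507896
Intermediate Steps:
n(D, j) = 27 + D*j (n(D, j) = D*j + 27 = 27 + D*j)
(n(-62, -58) + 3536)*(-679 + 3823) = ((27 - 62*(-58)) + 3536)*(-679 + 3823) = ((27 + 3596) + 3536)*3144 = (3623 + 3536)*3144 = 7159*3144 = 22507896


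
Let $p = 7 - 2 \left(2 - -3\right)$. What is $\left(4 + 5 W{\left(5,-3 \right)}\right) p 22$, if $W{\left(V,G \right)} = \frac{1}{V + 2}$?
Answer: $- \frac{2178}{7} \approx -311.14$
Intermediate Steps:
$p = -3$ ($p = 7 - 2 \left(2 + 3\right) = 7 - 10 = -3$)
$W{\left(V,G \right)} = \frac{1}{2 + V}$
$\left(4 + 5 W{\left(5,-3 \right)}\right) p 22 = \left(4 + \frac{5}{2 + 5}\right) \left(-3\right) 22 = \left(4 + \frac{5}{7}\right) \left(-3\right) 22 = \frac{33}{7} \left(-3\right) 22 = \left(- \frac{99}{7}\right) 22 = - \frac{2178}{7}$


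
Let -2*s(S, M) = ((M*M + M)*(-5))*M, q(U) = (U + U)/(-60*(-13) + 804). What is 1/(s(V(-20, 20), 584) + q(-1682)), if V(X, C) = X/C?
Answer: 396/197522581559 ≈ 2.0048e-9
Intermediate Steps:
q(U) = U/792 (q(U) = (2*U)/(780 + 804) = (2*U)/1584 = (2*U)*(1/1584) = U/792)
s(S, M) = -M*(-5*M - 5*M**2)/2 (s(S, M) = -(M*M + M)*(-5)*M/2 = -(M**2 + M)*(-5)*M/2 = -(M + M**2)*(-5)*M/2 = -(-5*M - 5*M**2)*M/2 = -M*(-5*M - 5*M**2)/2)
1/(s(V(-20, 20), 584) + q(-1682)) = 1/((5/2)*584**2*(1 + 584) + (1/792)*(-1682)) = 1/((5/2)*341056*585 - 841/396) = 1/(498794400 - 841/396) = 1/(197522581559/396) = 396/197522581559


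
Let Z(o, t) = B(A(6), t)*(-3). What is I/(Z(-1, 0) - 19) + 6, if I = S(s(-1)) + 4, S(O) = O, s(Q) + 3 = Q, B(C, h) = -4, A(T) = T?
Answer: 6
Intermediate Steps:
s(Q) = -3 + Q
I = 0 (I = (-3 - 1) + 4 = -4 + 4 = 0)
Z(o, t) = 12 (Z(o, t) = -4*(-3) = 12)
I/(Z(-1, 0) - 19) + 6 = 0/(12 - 19) + 6 = 0/(-7) + 6 = -1/7*0 + 6 = 0 + 6 = 6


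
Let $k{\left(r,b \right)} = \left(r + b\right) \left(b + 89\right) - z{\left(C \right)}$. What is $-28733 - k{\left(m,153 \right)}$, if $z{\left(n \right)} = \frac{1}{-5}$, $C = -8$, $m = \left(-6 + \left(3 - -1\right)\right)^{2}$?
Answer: $- \frac{333636}{5} \approx -66727.0$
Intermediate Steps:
$m = 4$ ($m = \left(-6 + \left(3 + 1\right)\right)^{2} = \left(-6 + 4\right)^{2} = \left(-2\right)^{2} = 4$)
$z{\left(n \right)} = - \frac{1}{5}$
$k{\left(r,b \right)} = \frac{1}{5} + \left(89 + b\right) \left(b + r\right)$ ($k{\left(r,b \right)} = \left(r + b\right) \left(b + 89\right) - - \frac{1}{5} = \left(b + r\right) \left(89 + b\right) + \frac{1}{5} = \left(89 + b\right) \left(b + r\right) + \frac{1}{5} = \frac{1}{5} + \left(89 + b\right) \left(b + r\right)$)
$-28733 - k{\left(m,153 \right)} = -28733 - \left(\frac{1}{5} + 153^{2} + 89 \cdot 153 + 89 \cdot 4 + 153 \cdot 4\right) = -28733 - \left(\frac{1}{5} + 23409 + 13617 + 356 + 612\right) = -28733 - \frac{189971}{5} = - \frac{333636}{5}$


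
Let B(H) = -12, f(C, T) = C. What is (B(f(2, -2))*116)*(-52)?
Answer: 72384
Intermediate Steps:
(B(f(2, -2))*116)*(-52) = -12*116*(-52) = -1392*(-52) = 72384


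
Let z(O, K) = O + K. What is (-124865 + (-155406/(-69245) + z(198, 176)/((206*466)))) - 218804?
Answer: -1142218208594187/3323621510 ≈ -3.4367e+5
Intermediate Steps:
z(O, K) = K + O
(-124865 + (-155406/(-69245) + z(198, 176)/((206*466)))) - 218804 = (-124865 + (-155406/(-69245) + (176 + 198)/((206*466)))) - 218804 = (-124865 + (-155406*(-1/69245) + 374/95996)) - 218804 = (-124865 + (155406/69245 + 374*(1/95996))) - 218804 = (-124865 + (155406/69245 + 187/47998)) - 218804 = (-124865 + 7472126003/3323621510) - 218804 = -414996527720147/3323621510 - 218804 = -1142218208594187/3323621510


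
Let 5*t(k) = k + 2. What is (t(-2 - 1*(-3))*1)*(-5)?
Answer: -3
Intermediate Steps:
t(k) = ⅖ + k/5 (t(k) = (k + 2)/5 = (2 + k)/5 = ⅖ + k/5)
(t(-2 - 1*(-3))*1)*(-5) = ((⅖ + (-2 - 1*(-3))/5)*1)*(-5) = ((⅖ + (-2 + 3)/5)*1)*(-5) = ((⅖ + (⅕)*1)*1)*(-5) = ((⅖ + ⅕)*1)*(-5) = ((⅗)*1)*(-5) = (⅗)*(-5) = -3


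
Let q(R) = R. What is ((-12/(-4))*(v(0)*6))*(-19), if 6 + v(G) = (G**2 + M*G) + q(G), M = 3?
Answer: 2052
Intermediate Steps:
v(G) = -6 + G**2 + 4*G (v(G) = -6 + ((G**2 + 3*G) + G) = -6 + (G**2 + 4*G) = -6 + G**2 + 4*G)
((-12/(-4))*(v(0)*6))*(-19) = ((-12/(-4))*((-6 + 0**2 + 4*0)*6))*(-19) = ((-12*(-1/4))*((-6 + 0 + 0)*6))*(-19) = (3*(-6*6))*(-19) = (3*(-36))*(-19) = -108*(-19) = 2052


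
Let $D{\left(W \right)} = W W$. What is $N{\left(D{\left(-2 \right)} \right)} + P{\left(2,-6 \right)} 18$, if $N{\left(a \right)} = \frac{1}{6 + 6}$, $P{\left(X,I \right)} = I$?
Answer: $- \frac{1295}{12} \approx -107.92$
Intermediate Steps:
$D{\left(W \right)} = W^{2}$
$N{\left(a \right)} = \frac{1}{12}$
$N{\left(D{\left(-2 \right)} \right)} + P{\left(2,-6 \right)} 18 = \frac{1}{12} - 108 = - \frac{1295}{12}$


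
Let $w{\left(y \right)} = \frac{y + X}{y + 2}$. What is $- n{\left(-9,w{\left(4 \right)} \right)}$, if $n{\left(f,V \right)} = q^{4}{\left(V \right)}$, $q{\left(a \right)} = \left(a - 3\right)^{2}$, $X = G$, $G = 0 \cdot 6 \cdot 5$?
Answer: $- \frac{5764801}{6561} \approx -878.65$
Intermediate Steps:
$G = 0$ ($G = 0 \cdot 5 = 0$)
$X = 0$
$q{\left(a \right)} = \left(-3 + a\right)^{2}$
$w{\left(y \right)} = \frac{y}{2 + y}$ ($w{\left(y \right)} = \frac{y + 0}{y + 2} = \frac{y}{2 + y}$)
$n{\left(f,V \right)} = \left(-3 + V\right)^{8}$ ($n{\left(f,V \right)} = \left(\left(-3 + V\right)^{2}\right)^{4} = \left(-3 + V\right)^{8}$)
$- n{\left(-9,w{\left(4 \right)} \right)} = - \left(-3 + \frac{4}{2 + 4}\right)^{8} = - \left(-3 + \frac{4}{6}\right)^{8} = - \left(-3 + 4 \cdot \frac{1}{6}\right)^{8} = - \left(-3 + \frac{2}{3}\right)^{8} = - \left(- \frac{7}{3}\right)^{8} = \left(-1\right) \frac{5764801}{6561} = - \frac{5764801}{6561}$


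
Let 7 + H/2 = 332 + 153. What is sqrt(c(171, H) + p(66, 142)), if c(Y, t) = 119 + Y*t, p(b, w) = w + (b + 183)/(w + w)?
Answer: sqrt(3301610547)/142 ≈ 404.65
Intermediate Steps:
p(b, w) = w + (183 + b)/(2*w) (p(b, w) = w + (183 + b)/((2*w)) = w + (183 + b)*(1/(2*w)) = w + (183 + b)/(2*w))
H = 956 (H = -14 + 2*(332 + 153) = -14 + 2*485 = -14 + 970 = 956)
sqrt(c(171, H) + p(66, 142)) = sqrt((119 + 171*956) + (1/2)*(183 + 66 + 2*142**2)/142) = sqrt((119 + 163476) + (1/2)*(1/142)*(183 + 66 + 2*20164)) = sqrt(163595 + (1/2)*(1/142)*(183 + 66 + 40328)) = sqrt(163595 + (1/2)*(1/142)*40577) = sqrt(163595 + 40577/284) = sqrt(46501557/284) = sqrt(3301610547)/142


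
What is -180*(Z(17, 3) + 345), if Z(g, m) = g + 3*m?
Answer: -66780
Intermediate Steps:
-180*(Z(17, 3) + 345) = -180*((17 + 3*3) + 345) = -180*((17 + 9) + 345) = -180*(26 + 345) = -180*371 = -66780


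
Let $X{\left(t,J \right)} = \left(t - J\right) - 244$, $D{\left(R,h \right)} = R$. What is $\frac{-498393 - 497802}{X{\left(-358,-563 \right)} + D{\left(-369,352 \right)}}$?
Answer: $\frac{332065}{136} \approx 2441.7$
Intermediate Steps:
$X{\left(t,J \right)} = -244 + t - J$ ($X{\left(t,J \right)} = \left(t - J\right) - 244 = -244 + t - J$)
$\frac{-498393 - 497802}{X{\left(-358,-563 \right)} + D{\left(-369,352 \right)}} = \frac{-498393 - 497802}{\left(-244 - 358 - -563\right) - 369} = - \frac{996195}{\left(-244 - 358 + 563\right) - 369} = - \frac{996195}{-39 - 369} = - \frac{996195}{-408} = \left(-996195\right) \left(- \frac{1}{408}\right) = \frac{332065}{136}$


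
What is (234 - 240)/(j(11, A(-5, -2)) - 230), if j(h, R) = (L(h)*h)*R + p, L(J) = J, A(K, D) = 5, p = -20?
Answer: -6/355 ≈ -0.016901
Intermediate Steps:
j(h, R) = -20 + R*h**2 (j(h, R) = (h*h)*R - 20 = h**2*R - 20 = R*h**2 - 20 = -20 + R*h**2)
(234 - 240)/(j(11, A(-5, -2)) - 230) = (234 - 240)/((-20 + 5*11**2) - 230) = -6/((-20 + 5*121) - 230) = -6/((-20 + 605) - 230) = -6/(585 - 230) = -6/355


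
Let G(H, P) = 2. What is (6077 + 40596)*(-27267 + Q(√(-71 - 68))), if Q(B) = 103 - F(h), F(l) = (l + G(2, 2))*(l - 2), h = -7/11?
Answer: -13944233387/11 ≈ -1.2677e+9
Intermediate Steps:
h = -7/11 (h = -7*1/11 = -7/11 ≈ -0.63636)
F(l) = (-2 + l)*(2 + l) (F(l) = (l + 2)*(l - 2) = (2 + l)*(-2 + l) = (-2 + l)*(2 + l))
Q(B) = 12898/121 (Q(B) = 103 - (-4 + (-7/11)²) = 103 - (-4 + 49/121) = 103 - 1*(-435/121) = 103 + 435/121 = 12898/121)
(6077 + 40596)*(-27267 + Q(√(-71 - 68))) = (6077 + 40596)*(-27267 + 12898/121) = 46673*(-3286409/121) = -13944233387/11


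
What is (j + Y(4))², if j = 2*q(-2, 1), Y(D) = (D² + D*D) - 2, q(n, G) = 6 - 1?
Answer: 1600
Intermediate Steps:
q(n, G) = 5
Y(D) = -2 + 2*D² (Y(D) = (D² + D²) - 2 = 2*D² - 2 = -2 + 2*D²)
j = 10 (j = 2*5 = 10)
(j + Y(4))² = (10 + (-2 + 2*4²))² = (10 + (-2 + 2*16))² = (10 + (-2 + 32))² = (10 + 30)² = 40² = 1600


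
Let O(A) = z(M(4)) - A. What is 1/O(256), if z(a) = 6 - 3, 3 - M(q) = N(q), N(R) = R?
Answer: -1/253 ≈ -0.0039526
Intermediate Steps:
M(q) = 3 - q
z(a) = 3
O(A) = 3 - A
1/O(256) = 1/(3 - 1*256) = 1/(3 - 256) = 1/(-253) = -1/253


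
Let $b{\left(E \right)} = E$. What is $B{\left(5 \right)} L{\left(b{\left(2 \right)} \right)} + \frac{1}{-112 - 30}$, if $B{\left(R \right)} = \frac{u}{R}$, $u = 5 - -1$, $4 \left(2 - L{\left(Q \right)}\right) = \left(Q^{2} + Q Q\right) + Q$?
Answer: $- \frac{431}{710} \approx -0.60704$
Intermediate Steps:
$L{\left(Q \right)} = 2 - \frac{Q^{2}}{2} - \frac{Q}{4}$ ($L{\left(Q \right)} = 2 - \frac{\left(Q^{2} + Q Q\right) + Q}{4} = 2 - \frac{\left(Q^{2} + Q^{2}\right) + Q}{4} = 2 - \frac{2 Q^{2} + Q}{4} = 2 - \frac{Q + 2 Q^{2}}{4} = 2 - \left(\frac{Q^{2}}{2} + \frac{Q}{4}\right) = 2 - \frac{Q^{2}}{2} - \frac{Q}{4}$)
$u = 6$ ($u = 5 + 1 = 6$)
$B{\left(R \right)} = \frac{6}{R}$
$B{\left(5 \right)} L{\left(b{\left(2 \right)} \right)} + \frac{1}{-112 - 30} = \frac{6}{5} \left(2 - \frac{2^{2}}{2} - \frac{1}{2}\right) + \frac{1}{-112 - 30} = 6 \cdot \frac{1}{5} \left(2 - 2 - \frac{1}{2}\right) + \frac{1}{-142} = \frac{6 \left(2 - 2 - \frac{1}{2}\right)}{5} - \frac{1}{142} = \frac{6}{5} \left(- \frac{1}{2}\right) - \frac{1}{142} = - \frac{3}{5} - \frac{1}{142} = - \frac{431}{710}$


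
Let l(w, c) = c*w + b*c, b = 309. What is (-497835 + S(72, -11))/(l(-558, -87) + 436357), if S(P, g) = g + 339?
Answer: -497507/458020 ≈ -1.0862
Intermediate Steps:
l(w, c) = 309*c + c*w (l(w, c) = c*w + 309*c = 309*c + c*w)
S(P, g) = 339 + g
(-497835 + S(72, -11))/(l(-558, -87) + 436357) = (-497835 + (339 - 11))/(-87*(309 - 558) + 436357) = (-497835 + 328)/(-87*(-249) + 436357) = -497507/(21663 + 436357) = -497507/458020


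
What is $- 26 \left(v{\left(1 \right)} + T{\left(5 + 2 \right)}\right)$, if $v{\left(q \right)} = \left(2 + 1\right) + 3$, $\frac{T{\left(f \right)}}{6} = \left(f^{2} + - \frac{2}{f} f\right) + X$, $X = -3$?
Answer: $-7020$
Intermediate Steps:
$T{\left(f \right)} = -30 + 6 f^{2}$ ($T{\left(f \right)} = 6 \left(\left(f^{2} + - \frac{2}{f} f\right) - 3\right) = 6 \left(\left(f^{2} - 2\right) - 3\right) = 6 \left(\left(-2 + f^{2}\right) - 3\right) = 6 \left(-5 + f^{2}\right) = -30 + 6 f^{2}$)
$v{\left(q \right)} = 6$ ($v{\left(q \right)} = 3 + 3 = 6$)
$- 26 \left(v{\left(1 \right)} + T{\left(5 + 2 \right)}\right) = - 26 \left(6 - \left(30 - 6 \left(5 + 2\right)^{2}\right)\right) = - 26 \left(6 - \left(30 - 6 \cdot 7^{2}\right)\right) = - 26 \left(6 + \left(-30 + 6 \cdot 49\right)\right) = - 26 \left(6 + \left(-30 + 294\right)\right) = - 26 \left(6 + 264\right) = \left(-26\right) 270 = -7020$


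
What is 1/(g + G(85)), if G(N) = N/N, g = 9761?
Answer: 1/9762 ≈ 0.00010244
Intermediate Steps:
G(N) = 1
1/(g + G(85)) = 1/(9761 + 1) = 1/9762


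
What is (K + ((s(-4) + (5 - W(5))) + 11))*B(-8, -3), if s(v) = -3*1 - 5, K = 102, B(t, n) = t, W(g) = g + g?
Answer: -800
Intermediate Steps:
W(g) = 2*g
s(v) = -8 (s(v) = -3 - 5 = -8)
(K + ((s(-4) + (5 - W(5))) + 11))*B(-8, -3) = (102 + ((-8 + (5 - 2*5)) + 11))*(-8) = (102 + ((-8 + (5 - 1*10)) + 11))*(-8) = (102 + ((-8 + (5 - 10)) + 11))*(-8) = (102 + ((-8 - 5) + 11))*(-8) = (102 + (-13 + 11))*(-8) = (102 - 2)*(-8) = 100*(-8) = -800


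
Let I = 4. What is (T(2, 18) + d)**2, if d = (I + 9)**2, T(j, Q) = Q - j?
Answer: 34225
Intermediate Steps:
d = 169 (d = (4 + 9)**2 = 13**2 = 169)
(T(2, 18) + d)**2 = ((18 - 1*2) + 169)**2 = ((18 - 2) + 169)**2 = (16 + 169)**2 = 185**2 = 34225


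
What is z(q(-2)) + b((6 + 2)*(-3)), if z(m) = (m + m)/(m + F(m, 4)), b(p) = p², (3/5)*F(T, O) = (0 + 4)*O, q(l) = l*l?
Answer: 13254/23 ≈ 576.26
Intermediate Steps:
q(l) = l²
F(T, O) = 20*O/3 (F(T, O) = 5*((0 + 4)*O)/3 = 5*(4*O)/3 = 20*O/3)
z(m) = 2*m/(80/3 + m) (z(m) = (m + m)/(m + (20/3)*4) = (2*m)/(m + 80/3) = (2*m)/(80/3 + m) = 2*m/(80/3 + m))
z(q(-2)) + b((6 + 2)*(-3)) = 6*(-2)²/(80 + 3*(-2)²) + ((6 + 2)*(-3))² = 6*4/(80 + 3*4) + (8*(-3))² = 6*4/(80 + 12) + (-24)² = 6*4/92 + 576 = 6*4*(1/92) + 576 = 6/23 + 576 = 13254/23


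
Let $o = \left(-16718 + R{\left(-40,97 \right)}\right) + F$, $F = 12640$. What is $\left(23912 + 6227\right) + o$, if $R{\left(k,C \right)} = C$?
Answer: $26158$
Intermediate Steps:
$o = -3981$ ($o = \left(-16718 + 97\right) + 12640 = -16621 + 12640 = -3981$)
$\left(23912 + 6227\right) + o = \left(23912 + 6227\right) - 3981 = 30139 - 3981 = 26158$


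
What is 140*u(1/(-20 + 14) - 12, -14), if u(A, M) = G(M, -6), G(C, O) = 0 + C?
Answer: -1960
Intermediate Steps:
G(C, O) = C
u(A, M) = M
140*u(1/(-20 + 14) - 12, -14) = 140*(-14) = -1960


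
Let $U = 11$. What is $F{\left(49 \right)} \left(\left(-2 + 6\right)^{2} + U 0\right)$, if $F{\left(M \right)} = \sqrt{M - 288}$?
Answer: $16 i \sqrt{239} \approx 247.35 i$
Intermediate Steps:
$F{\left(M \right)} = \sqrt{-288 + M}$
$F{\left(49 \right)} \left(\left(-2 + 6\right)^{2} + U 0\right) = \sqrt{-288 + 49} \left(\left(-2 + 6\right)^{2} + 11 \cdot 0\right) = \sqrt{-239} \left(4^{2} + 0\right) = i \sqrt{239} \left(16 + 0\right) = i \sqrt{239} \cdot 16 = 16 i \sqrt{239}$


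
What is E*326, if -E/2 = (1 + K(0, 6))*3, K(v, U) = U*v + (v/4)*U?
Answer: -1956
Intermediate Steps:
K(v, U) = 5*U*v/4 (K(v, U) = U*v + (v*(¼))*U = U*v + (v/4)*U = U*v + U*v/4 = 5*U*v/4)
E = -6 (E = -2*(1 + (5/4)*6*0)*3 = -2*(1 + 0)*3 = -2*3 = -6)
E*326 = -6*326 = -1956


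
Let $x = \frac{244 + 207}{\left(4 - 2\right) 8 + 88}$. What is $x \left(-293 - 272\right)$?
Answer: $- \frac{254815}{104} \approx -2450.1$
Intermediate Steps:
$x = \frac{451}{104}$ ($x = \frac{451}{2 \cdot 8 + 88} = \frac{451}{16 + 88} = \frac{451}{104} \approx 4.3365$)
$x \left(-293 - 272\right) = \frac{451 \left(-293 - 272\right)}{104} = \frac{451}{104} \left(-565\right) = - \frac{254815}{104}$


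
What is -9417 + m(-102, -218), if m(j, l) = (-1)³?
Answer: -9418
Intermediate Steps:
m(j, l) = -1
-9417 + m(-102, -218) = -9417 - 1 = -9418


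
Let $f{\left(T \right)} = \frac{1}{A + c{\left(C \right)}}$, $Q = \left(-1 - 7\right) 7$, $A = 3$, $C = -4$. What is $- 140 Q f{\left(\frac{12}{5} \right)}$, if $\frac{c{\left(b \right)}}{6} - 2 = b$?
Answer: $- \frac{7840}{9} \approx -871.11$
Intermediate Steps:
$c{\left(b \right)} = 12 + 6 b$
$Q = -56$ ($Q = \left(-8\right) 7 = -56$)
$f{\left(T \right)} = - \frac{1}{9}$ ($f{\left(T \right)} = \frac{1}{3 + \left(12 + 6 \left(-4\right)\right)} = \frac{1}{3 + \left(12 - 24\right)} = \frac{1}{3 - 12} = \frac{1}{-9} = - \frac{1}{9}$)
$- 140 Q f{\left(\frac{12}{5} \right)} = \left(-140\right) \left(-56\right) \left(- \frac{1}{9}\right) = 7840 \left(- \frac{1}{9}\right) = - \frac{7840}{9}$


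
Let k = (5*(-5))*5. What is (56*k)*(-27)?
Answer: 189000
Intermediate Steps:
k = -125 (k = -25*5 = -125)
(56*k)*(-27) = (56*(-125))*(-27) = -7000*(-27) = 189000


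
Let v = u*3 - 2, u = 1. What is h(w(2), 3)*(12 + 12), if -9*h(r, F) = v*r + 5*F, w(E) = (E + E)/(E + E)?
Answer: -128/3 ≈ -42.667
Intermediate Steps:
v = 1 (v = 1*3 - 2 = 3 - 2 = 1)
w(E) = 1 (w(E) = (2*E)/((2*E)) = (2*E)*(1/(2*E)) = 1)
h(r, F) = -5*F/9 - r/9 (h(r, F) = -(1*r + 5*F)/9 = -(r + 5*F)/9 = -5*F/9 - r/9)
h(w(2), 3)*(12 + 12) = (-5/9*3 - ⅑*1)*(12 + 12) = (-5/3 - ⅑)*24 = -16/9*24 = -128/3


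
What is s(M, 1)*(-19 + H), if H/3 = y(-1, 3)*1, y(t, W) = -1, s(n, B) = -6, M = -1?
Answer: 132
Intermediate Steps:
H = -3 (H = 3*(-1*1) = 3*(-1) = -3)
s(M, 1)*(-19 + H) = -6*(-19 - 3) = -6*(-22) = 132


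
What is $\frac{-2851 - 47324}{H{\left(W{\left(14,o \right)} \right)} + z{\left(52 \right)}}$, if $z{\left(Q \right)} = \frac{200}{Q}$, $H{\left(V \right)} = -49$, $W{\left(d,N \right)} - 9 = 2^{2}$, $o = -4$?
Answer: $\frac{652275}{587} \approx 1111.2$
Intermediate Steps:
$W{\left(d,N \right)} = 13$ ($W{\left(d,N \right)} = 9 + 2^{2} = 9 + 4 = 13$)
$\frac{-2851 - 47324}{H{\left(W{\left(14,o \right)} \right)} + z{\left(52 \right)}} = \frac{-2851 - 47324}{-49 + \frac{200}{52}} = - \frac{50175}{-49 + 200 \cdot \frac{1}{52}} = - \frac{50175}{-49 + \frac{50}{13}} = - \frac{50175}{- \frac{587}{13}} = \left(-50175\right) \left(- \frac{13}{587}\right) = \frac{652275}{587}$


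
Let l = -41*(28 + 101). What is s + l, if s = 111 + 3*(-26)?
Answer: -5256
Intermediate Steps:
l = -5289 (l = -41*129 = -5289)
s = 33 (s = 111 - 78 = 33)
s + l = 33 - 5289 = -5256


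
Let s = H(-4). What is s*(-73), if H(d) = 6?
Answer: -438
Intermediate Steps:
s = 6
s*(-73) = 6*(-73) = -438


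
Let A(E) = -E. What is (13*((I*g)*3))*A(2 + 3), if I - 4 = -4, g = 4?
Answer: 0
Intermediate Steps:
I = 0 (I = 4 - 4 = 0)
(13*((I*g)*3))*A(2 + 3) = (13*((0*4)*3))*(-(2 + 3)) = (13*(0*3))*(-1*5) = (13*0)*(-5) = 0*(-5) = 0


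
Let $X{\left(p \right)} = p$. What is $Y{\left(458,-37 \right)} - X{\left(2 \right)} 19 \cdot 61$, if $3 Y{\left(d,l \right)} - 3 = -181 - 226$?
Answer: $- \frac{7358}{3} \approx -2452.7$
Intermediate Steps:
$Y{\left(d,l \right)} = - \frac{404}{3}$ ($Y{\left(d,l \right)} = 1 + \frac{-181 - 226}{3} = 1 + \frac{1}{3} \left(-407\right) = 1 - \frac{407}{3} = - \frac{404}{3}$)
$Y{\left(458,-37 \right)} - X{\left(2 \right)} 19 \cdot 61 = - \frac{404}{3} - 2 \cdot 19 \cdot 61 = - \frac{404}{3} - 38 \cdot 61 = - \frac{404}{3} - 2318 = - \frac{7358}{3}$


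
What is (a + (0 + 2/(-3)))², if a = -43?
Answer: 17161/9 ≈ 1906.8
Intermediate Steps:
(a + (0 + 2/(-3)))² = (-43 + (0 + 2/(-3)))² = (-43 + (0 + 2*(-⅓)))² = (-43 + (0 - ⅔))² = (-43 - ⅔)² = (-131/3)² = 17161/9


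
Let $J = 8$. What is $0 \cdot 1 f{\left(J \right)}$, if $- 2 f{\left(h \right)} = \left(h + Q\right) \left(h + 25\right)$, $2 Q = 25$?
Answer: $0$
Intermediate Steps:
$Q = \frac{25}{2}$ ($Q = \frac{1}{2} \cdot 25 = \frac{25}{2} \approx 12.5$)
$f{\left(h \right)} = - \frac{\left(25 + h\right) \left(\frac{25}{2} + h\right)}{2}$ ($f{\left(h \right)} = - \frac{\left(h + \frac{25}{2}\right) \left(h + 25\right)}{2} = - \frac{\left(\frac{25}{2} + h\right) \left(25 + h\right)}{2} = - \frac{\left(25 + h\right) \left(\frac{25}{2} + h\right)}{2}$)
$0 \cdot 1 f{\left(J \right)} = 0 \cdot 1 \left(- \frac{625}{4} - 150 - \frac{8^{2}}{2}\right) = 0 \left(- \frac{625}{4} - 150 - 32\right) = 0 \left(- \frac{1353}{4}\right) = 0$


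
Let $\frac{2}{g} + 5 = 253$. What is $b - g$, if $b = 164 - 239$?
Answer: $- \frac{9301}{124} \approx -75.008$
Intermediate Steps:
$g = \frac{1}{124}$ ($g = \frac{2}{-5 + 253} = \frac{2}{248} = 2 \cdot \frac{1}{248} = \frac{1}{124} \approx 0.0080645$)
$b = -75$ ($b = 164 - 239 = -75$)
$b - g = -75 - \frac{1}{124} = - \frac{9301}{124}$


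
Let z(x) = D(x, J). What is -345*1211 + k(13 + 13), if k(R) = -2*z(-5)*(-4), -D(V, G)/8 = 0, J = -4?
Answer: -417795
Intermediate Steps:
D(V, G) = 0 (D(V, G) = -8*0 = 0)
z(x) = 0
k(R) = 0 (k(R) = -2*0*(-4) = 0*(-4) = 0)
-345*1211 + k(13 + 13) = -345*1211 + 0 = -417795 + 0 = -417795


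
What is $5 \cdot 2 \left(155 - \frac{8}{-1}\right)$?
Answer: $1630$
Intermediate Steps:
$5 \cdot 2 \left(155 - \frac{8}{-1}\right) = 10 \left(155 - -8\right) = 10 \left(155 + 8\right) = 10 \cdot 163 = 1630$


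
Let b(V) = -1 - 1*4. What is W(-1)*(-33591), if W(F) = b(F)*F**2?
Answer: 167955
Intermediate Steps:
b(V) = -5 (b(V) = -1 - 4 = -5)
W(F) = -5*F**2
W(-1)*(-33591) = -5*(-1)**2*(-33591) = -5*1*(-33591) = -5*(-33591) = 167955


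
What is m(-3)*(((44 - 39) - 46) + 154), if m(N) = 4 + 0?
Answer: 452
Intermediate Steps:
m(N) = 4
m(-3)*(((44 - 39) - 46) + 154) = 4*(((44 - 39) - 46) + 154) = 4*((5 - 46) + 154) = 4*(-41 + 154) = 4*113 = 452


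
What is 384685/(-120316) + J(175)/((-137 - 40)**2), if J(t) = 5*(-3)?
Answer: -573981005/179494284 ≈ -3.1978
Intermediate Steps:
J(t) = -15
384685/(-120316) + J(175)/((-137 - 40)**2) = 384685/(-120316) - 15/(-137 - 40)**2 = 384685*(-1/120316) - 15/((-177)**2) = -54955/17188 - 15/31329 = -54955/17188 - 15*1/31329 = -54955/17188 - 5/10443 = -573981005/179494284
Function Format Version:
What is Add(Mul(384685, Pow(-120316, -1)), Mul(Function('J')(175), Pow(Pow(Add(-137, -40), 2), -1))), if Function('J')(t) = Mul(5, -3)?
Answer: Rational(-573981005, 179494284) ≈ -3.1978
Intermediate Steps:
Function('J')(t) = -15
Add(Mul(384685, Pow(-120316, -1)), Mul(Function('J')(175), Pow(Pow(Add(-137, -40), 2), -1))) = Add(Mul(384685, Pow(-120316, -1)), Mul(-15, Pow(Pow(Add(-137, -40), 2), -1))) = Add(Mul(384685, Rational(-1, 120316)), Mul(-15, Pow(Pow(-177, 2), -1))) = Add(Rational(-54955, 17188), Mul(-15, Pow(31329, -1))) = Add(Rational(-54955, 17188), Mul(-15, Rational(1, 31329))) = Add(Rational(-54955, 17188), Rational(-5, 10443)) = Rational(-573981005, 179494284)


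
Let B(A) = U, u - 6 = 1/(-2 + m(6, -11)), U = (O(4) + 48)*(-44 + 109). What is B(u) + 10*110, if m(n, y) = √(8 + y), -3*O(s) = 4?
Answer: 12400/3 ≈ 4133.3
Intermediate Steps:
O(s) = -4/3 (O(s) = -⅓*4 = -4/3)
U = 9100/3 (U = (-4/3 + 48)*(-44 + 109) = (140/3)*65 = 9100/3 ≈ 3033.3)
u = 6 + 1/(-2 + I*√3) (u = 6 + 1/(-2 + √(8 - 11)) = 6 + 1/(-2 + √(-3)) = 6 + 1/(-2 + I*√3) ≈ 5.7143 - 0.24744*I)
B(A) = 9100/3
B(u) + 10*110 = 9100/3 + 10*110 = 9100/3 + 1100 = 12400/3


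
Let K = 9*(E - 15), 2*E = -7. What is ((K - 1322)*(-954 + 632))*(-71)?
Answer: -34030087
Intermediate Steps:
E = -7/2 (E = (½)*(-7) = -7/2 ≈ -3.5000)
K = -333/2 (K = 9*(-7/2 - 15) = 9*(-37/2) = -333/2 ≈ -166.50)
((K - 1322)*(-954 + 632))*(-71) = ((-333/2 - 1322)*(-954 + 632))*(-71) = -2977/2*(-322)*(-71) = 479297*(-71) = -34030087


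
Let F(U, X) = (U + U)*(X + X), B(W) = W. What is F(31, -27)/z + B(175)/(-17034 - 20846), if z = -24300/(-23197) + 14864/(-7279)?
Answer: 1070701398386411/318041442152 ≈ 3366.5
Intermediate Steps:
z = -167920508/168850963 (z = -24300*(-1/23197) + 14864*(-1/7279) = 24300/23197 - 14864/7279 = -167920508/168850963 ≈ -0.99449)
F(U, X) = 4*U*X (F(U, X) = (2*U)*(2*X) = 4*U*X)
F(31, -27)/z + B(175)/(-17034 - 20846) = (4*31*(-27))/(-167920508/168850963) + 175/(-17034 - 20846) = -3348*(-168850963/167920508) + 175/(-37880) = 141328256031/41980127 + 175*(-1/37880) = 141328256031/41980127 - 35/7576 = 1070701398386411/318041442152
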